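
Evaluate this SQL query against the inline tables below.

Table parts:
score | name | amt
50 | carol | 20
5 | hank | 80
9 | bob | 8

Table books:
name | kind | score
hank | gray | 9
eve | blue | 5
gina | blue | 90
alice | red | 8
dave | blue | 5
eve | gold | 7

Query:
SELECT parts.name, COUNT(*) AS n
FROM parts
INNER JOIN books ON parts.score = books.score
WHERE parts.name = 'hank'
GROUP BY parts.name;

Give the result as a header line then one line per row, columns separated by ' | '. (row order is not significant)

== RESULT ==
parts.name | n
hank | 2

Derivation:
After JOIN books (3 rows):
parts.score | parts.name | parts.amt | books.name | books.kind | books.score
5 | hank | 80 | eve | blue | 5
5 | hank | 80 | dave | blue | 5
9 | bob | 8 | hank | gray | 9
After WHERE (2 rows):
parts.score | parts.name | parts.amt | books.name | books.kind | books.score
5 | hank | 80 | eve | blue | 5
5 | hank | 80 | dave | blue | 5
After GROUP BY (1 rows):
parts.name | n
hank | 2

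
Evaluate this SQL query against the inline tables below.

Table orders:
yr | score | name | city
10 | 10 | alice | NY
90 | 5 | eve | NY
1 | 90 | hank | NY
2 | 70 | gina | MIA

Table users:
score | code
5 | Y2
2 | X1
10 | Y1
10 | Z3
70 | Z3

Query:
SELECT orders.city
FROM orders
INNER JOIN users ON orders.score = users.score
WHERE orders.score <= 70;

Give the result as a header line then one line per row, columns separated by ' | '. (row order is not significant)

After JOIN users (4 rows):
orders.yr | orders.score | orders.name | orders.city | users.score | users.code
10 | 10 | alice | NY | 10 | Y1
10 | 10 | alice | NY | 10 | Z3
90 | 5 | eve | NY | 5 | Y2
2 | 70 | gina | MIA | 70 | Z3
After WHERE (4 rows):
orders.yr | orders.score | orders.name | orders.city | users.score | users.code
10 | 10 | alice | NY | 10 | Y1
10 | 10 | alice | NY | 10 | Z3
90 | 5 | eve | NY | 5 | Y2
2 | 70 | gina | MIA | 70 | Z3
After SELECT (4 rows):
orders.city
NY
NY
NY
MIA

== RESULT ==
orders.city
NY
NY
NY
MIA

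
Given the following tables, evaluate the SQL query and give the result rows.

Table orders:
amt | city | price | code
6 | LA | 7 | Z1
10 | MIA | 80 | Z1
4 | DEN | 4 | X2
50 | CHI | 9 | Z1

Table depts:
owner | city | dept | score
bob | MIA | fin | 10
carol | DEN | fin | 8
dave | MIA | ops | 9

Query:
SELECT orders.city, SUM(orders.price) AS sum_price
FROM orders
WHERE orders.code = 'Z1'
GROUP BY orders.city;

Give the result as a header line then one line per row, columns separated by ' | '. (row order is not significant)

After WHERE (3 rows):
orders.amt | orders.city | orders.price | orders.code
6 | LA | 7 | Z1
10 | MIA | 80 | Z1
50 | CHI | 9 | Z1
After GROUP BY (3 rows):
orders.city | sum_price
LA | 7
MIA | 80
CHI | 9

== RESULT ==
orders.city | sum_price
LA | 7
MIA | 80
CHI | 9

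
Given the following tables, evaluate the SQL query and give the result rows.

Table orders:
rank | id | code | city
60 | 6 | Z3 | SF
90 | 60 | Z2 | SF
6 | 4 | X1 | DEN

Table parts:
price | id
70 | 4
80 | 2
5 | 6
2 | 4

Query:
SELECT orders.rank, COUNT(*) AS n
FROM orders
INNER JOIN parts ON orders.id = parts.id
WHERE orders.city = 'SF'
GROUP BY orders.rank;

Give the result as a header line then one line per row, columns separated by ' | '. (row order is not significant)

After JOIN parts (3 rows):
orders.rank | orders.id | orders.code | orders.city | parts.price | parts.id
60 | 6 | Z3 | SF | 5 | 6
6 | 4 | X1 | DEN | 70 | 4
6 | 4 | X1 | DEN | 2 | 4
After WHERE (1 rows):
orders.rank | orders.id | orders.code | orders.city | parts.price | parts.id
60 | 6 | Z3 | SF | 5 | 6
After GROUP BY (1 rows):
orders.rank | n
60 | 1

== RESULT ==
orders.rank | n
60 | 1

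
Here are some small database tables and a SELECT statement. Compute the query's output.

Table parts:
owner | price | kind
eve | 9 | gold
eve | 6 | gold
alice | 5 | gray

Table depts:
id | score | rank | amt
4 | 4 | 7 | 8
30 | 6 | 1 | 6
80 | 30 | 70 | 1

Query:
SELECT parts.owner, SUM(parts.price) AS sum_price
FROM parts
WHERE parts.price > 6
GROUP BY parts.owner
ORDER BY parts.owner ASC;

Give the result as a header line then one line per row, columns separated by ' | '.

After WHERE (1 rows):
parts.owner | parts.price | parts.kind
eve | 9 | gold
After GROUP BY (1 rows):
parts.owner | sum_price
eve | 9
After ORDER BY (1 rows):
parts.owner | sum_price
eve | 9

== RESULT ==
parts.owner | sum_price
eve | 9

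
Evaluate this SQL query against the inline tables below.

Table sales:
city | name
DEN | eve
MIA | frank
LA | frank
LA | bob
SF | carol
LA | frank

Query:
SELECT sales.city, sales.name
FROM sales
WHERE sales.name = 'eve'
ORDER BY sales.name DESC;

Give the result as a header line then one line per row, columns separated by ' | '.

After WHERE (1 rows):
sales.city | sales.name
DEN | eve
After SELECT (1 rows):
sales.city | sales.name
DEN | eve
After ORDER BY (1 rows):
sales.city | sales.name
DEN | eve

== RESULT ==
sales.city | sales.name
DEN | eve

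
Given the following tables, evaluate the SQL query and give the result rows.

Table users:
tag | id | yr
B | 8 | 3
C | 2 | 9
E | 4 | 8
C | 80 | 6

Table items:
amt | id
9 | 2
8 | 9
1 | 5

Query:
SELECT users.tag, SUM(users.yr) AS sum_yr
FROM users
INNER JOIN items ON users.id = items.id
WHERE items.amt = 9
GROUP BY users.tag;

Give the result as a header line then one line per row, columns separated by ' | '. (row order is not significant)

After JOIN items (1 rows):
users.tag | users.id | users.yr | items.amt | items.id
C | 2 | 9 | 9 | 2
After WHERE (1 rows):
users.tag | users.id | users.yr | items.amt | items.id
C | 2 | 9 | 9 | 2
After GROUP BY (1 rows):
users.tag | sum_yr
C | 9

== RESULT ==
users.tag | sum_yr
C | 9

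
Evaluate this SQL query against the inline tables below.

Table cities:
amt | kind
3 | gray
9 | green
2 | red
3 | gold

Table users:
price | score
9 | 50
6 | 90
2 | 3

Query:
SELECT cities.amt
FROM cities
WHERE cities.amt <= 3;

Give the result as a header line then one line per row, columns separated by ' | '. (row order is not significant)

After WHERE (3 rows):
cities.amt | cities.kind
3 | gray
2 | red
3 | gold
After SELECT (3 rows):
cities.amt
3
2
3

== RESULT ==
cities.amt
3
2
3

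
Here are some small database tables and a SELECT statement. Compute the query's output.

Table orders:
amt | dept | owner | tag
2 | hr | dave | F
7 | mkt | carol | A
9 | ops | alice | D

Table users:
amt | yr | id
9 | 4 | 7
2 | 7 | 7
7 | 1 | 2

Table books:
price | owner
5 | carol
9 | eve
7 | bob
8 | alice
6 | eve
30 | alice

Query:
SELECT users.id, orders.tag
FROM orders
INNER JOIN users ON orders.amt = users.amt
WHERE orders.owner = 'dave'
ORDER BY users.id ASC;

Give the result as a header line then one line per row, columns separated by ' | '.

== RESULT ==
users.id | orders.tag
7 | F

Derivation:
After JOIN users (3 rows):
orders.amt | orders.dept | orders.owner | orders.tag | users.amt | users.yr | users.id
2 | hr | dave | F | 2 | 7 | 7
7 | mkt | carol | A | 7 | 1 | 2
9 | ops | alice | D | 9 | 4 | 7
After WHERE (1 rows):
orders.amt | orders.dept | orders.owner | orders.tag | users.amt | users.yr | users.id
2 | hr | dave | F | 2 | 7 | 7
After SELECT (1 rows):
users.id | orders.tag
7 | F
After ORDER BY (1 rows):
users.id | orders.tag
7 | F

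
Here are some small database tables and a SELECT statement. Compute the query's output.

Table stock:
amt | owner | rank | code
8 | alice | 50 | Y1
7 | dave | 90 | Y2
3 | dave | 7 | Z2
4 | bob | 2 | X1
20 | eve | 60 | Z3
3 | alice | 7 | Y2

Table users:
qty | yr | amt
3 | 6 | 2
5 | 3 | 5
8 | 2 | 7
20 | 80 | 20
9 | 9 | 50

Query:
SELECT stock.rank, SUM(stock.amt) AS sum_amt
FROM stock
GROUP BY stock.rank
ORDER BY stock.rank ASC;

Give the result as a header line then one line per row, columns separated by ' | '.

After GROUP BY (5 rows):
stock.rank | sum_amt
50 | 8
90 | 7
7 | 6
2 | 4
60 | 20
After ORDER BY (5 rows):
stock.rank | sum_amt
2 | 4
7 | 6
50 | 8
60 | 20
90 | 7

== RESULT ==
stock.rank | sum_amt
2 | 4
7 | 6
50 | 8
60 | 20
90 | 7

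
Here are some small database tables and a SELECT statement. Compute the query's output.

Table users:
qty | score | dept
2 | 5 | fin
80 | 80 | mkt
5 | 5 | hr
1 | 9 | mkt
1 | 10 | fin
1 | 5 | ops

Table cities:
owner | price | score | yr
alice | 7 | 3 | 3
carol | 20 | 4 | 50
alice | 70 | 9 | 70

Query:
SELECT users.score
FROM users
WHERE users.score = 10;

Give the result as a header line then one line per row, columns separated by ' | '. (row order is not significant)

== RESULT ==
users.score
10

Derivation:
After WHERE (1 rows):
users.qty | users.score | users.dept
1 | 10 | fin
After SELECT (1 rows):
users.score
10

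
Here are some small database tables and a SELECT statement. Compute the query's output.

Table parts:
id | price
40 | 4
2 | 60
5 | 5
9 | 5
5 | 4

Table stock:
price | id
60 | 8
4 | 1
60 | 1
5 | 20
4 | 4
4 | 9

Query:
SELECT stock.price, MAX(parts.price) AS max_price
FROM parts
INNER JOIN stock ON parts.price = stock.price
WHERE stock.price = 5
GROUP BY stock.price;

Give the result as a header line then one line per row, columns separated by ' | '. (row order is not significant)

After JOIN stock (10 rows):
parts.id | parts.price | stock.price | stock.id
40 | 4 | 4 | 1
40 | 4 | 4 | 4
40 | 4 | 4 | 9
2 | 60 | 60 | 8
2 | 60 | 60 | 1
5 | 5 | 5 | 20
9 | 5 | 5 | 20
5 | 4 | 4 | 1
5 | 4 | 4 | 4
5 | 4 | 4 | 9
After WHERE (2 rows):
parts.id | parts.price | stock.price | stock.id
5 | 5 | 5 | 20
9 | 5 | 5 | 20
After GROUP BY (1 rows):
stock.price | max_price
5 | 5

== RESULT ==
stock.price | max_price
5 | 5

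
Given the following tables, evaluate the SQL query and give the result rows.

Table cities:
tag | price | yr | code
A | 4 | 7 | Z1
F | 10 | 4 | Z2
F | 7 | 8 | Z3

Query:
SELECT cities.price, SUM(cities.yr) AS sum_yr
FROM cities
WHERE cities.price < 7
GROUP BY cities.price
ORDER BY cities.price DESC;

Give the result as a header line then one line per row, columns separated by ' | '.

After WHERE (1 rows):
cities.tag | cities.price | cities.yr | cities.code
A | 4 | 7 | Z1
After GROUP BY (1 rows):
cities.price | sum_yr
4 | 7
After ORDER BY (1 rows):
cities.price | sum_yr
4 | 7

== RESULT ==
cities.price | sum_yr
4 | 7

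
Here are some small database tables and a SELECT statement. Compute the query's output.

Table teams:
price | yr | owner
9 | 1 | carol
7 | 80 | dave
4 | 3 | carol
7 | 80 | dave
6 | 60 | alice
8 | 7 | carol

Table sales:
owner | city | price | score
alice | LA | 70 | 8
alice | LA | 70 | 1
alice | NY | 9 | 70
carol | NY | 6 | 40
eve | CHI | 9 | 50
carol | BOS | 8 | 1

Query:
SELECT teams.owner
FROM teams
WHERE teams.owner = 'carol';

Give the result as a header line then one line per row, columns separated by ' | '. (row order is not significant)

== RESULT ==
teams.owner
carol
carol
carol

Derivation:
After WHERE (3 rows):
teams.price | teams.yr | teams.owner
9 | 1 | carol
4 | 3 | carol
8 | 7 | carol
After SELECT (3 rows):
teams.owner
carol
carol
carol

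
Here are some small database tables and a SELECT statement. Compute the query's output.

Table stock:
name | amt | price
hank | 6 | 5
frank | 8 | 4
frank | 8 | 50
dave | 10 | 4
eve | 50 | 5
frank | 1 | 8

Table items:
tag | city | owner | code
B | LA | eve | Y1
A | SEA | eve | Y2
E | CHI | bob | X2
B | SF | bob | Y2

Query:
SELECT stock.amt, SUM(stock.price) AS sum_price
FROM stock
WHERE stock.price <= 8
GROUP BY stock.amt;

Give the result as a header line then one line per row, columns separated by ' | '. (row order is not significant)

After WHERE (5 rows):
stock.name | stock.amt | stock.price
hank | 6 | 5
frank | 8 | 4
dave | 10 | 4
eve | 50 | 5
frank | 1 | 8
After GROUP BY (5 rows):
stock.amt | sum_price
6 | 5
8 | 4
10 | 4
50 | 5
1 | 8

== RESULT ==
stock.amt | sum_price
6 | 5
8 | 4
10 | 4
50 | 5
1 | 8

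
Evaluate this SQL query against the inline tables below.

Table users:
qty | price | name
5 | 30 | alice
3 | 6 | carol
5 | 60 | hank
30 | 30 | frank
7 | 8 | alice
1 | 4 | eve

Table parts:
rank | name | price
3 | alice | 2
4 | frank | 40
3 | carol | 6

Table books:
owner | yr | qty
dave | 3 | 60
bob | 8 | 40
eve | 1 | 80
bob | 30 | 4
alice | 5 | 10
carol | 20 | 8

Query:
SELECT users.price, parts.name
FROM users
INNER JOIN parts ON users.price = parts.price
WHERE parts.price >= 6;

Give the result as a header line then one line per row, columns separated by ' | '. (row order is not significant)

== RESULT ==
users.price | parts.name
6 | carol

Derivation:
After JOIN parts (1 rows):
users.qty | users.price | users.name | parts.rank | parts.name | parts.price
3 | 6 | carol | 3 | carol | 6
After WHERE (1 rows):
users.qty | users.price | users.name | parts.rank | parts.name | parts.price
3 | 6 | carol | 3 | carol | 6
After SELECT (1 rows):
users.price | parts.name
6 | carol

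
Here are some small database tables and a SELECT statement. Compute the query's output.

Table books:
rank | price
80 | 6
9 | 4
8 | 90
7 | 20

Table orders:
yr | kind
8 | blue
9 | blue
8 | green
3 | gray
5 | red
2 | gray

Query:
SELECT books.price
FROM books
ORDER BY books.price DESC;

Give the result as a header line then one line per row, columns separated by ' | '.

After SELECT (4 rows):
books.price
6
4
90
20
After ORDER BY (4 rows):
books.price
90
20
6
4

== RESULT ==
books.price
90
20
6
4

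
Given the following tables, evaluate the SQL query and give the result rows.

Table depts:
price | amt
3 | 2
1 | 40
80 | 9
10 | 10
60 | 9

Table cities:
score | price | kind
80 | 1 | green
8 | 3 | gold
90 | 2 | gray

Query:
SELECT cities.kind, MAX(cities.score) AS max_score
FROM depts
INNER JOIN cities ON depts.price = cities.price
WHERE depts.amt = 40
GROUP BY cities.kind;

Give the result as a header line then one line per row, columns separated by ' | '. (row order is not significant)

After JOIN cities (2 rows):
depts.price | depts.amt | cities.score | cities.price | cities.kind
3 | 2 | 8 | 3 | gold
1 | 40 | 80 | 1 | green
After WHERE (1 rows):
depts.price | depts.amt | cities.score | cities.price | cities.kind
1 | 40 | 80 | 1 | green
After GROUP BY (1 rows):
cities.kind | max_score
green | 80

== RESULT ==
cities.kind | max_score
green | 80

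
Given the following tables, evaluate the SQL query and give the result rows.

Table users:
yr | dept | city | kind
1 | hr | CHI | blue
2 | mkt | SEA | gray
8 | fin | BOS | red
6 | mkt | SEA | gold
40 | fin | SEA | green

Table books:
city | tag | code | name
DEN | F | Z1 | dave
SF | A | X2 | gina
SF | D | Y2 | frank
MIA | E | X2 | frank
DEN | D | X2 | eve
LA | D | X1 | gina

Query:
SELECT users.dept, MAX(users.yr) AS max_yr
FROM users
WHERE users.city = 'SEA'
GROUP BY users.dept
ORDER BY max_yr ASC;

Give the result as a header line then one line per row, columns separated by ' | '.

== RESULT ==
users.dept | max_yr
mkt | 6
fin | 40

Derivation:
After WHERE (3 rows):
users.yr | users.dept | users.city | users.kind
2 | mkt | SEA | gray
6 | mkt | SEA | gold
40 | fin | SEA | green
After GROUP BY (2 rows):
users.dept | max_yr
mkt | 6
fin | 40
After ORDER BY (2 rows):
users.dept | max_yr
mkt | 6
fin | 40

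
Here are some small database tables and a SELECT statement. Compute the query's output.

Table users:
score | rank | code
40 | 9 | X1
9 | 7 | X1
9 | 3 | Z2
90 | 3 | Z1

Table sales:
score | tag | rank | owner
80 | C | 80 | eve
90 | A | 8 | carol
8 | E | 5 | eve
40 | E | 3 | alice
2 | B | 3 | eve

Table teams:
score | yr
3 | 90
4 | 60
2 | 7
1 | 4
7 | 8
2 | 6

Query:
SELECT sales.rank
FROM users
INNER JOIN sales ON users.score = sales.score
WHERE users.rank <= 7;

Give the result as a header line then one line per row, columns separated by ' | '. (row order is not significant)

== RESULT ==
sales.rank
8

Derivation:
After JOIN sales (2 rows):
users.score | users.rank | users.code | sales.score | sales.tag | sales.rank | sales.owner
40 | 9 | X1 | 40 | E | 3 | alice
90 | 3 | Z1 | 90 | A | 8 | carol
After WHERE (1 rows):
users.score | users.rank | users.code | sales.score | sales.tag | sales.rank | sales.owner
90 | 3 | Z1 | 90 | A | 8 | carol
After SELECT (1 rows):
sales.rank
8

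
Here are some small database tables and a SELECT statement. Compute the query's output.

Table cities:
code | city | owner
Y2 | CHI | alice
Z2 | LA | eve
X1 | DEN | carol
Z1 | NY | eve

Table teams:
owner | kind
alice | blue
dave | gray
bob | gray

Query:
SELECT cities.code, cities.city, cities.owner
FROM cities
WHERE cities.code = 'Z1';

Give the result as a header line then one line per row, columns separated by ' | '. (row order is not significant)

After WHERE (1 rows):
cities.code | cities.city | cities.owner
Z1 | NY | eve
After SELECT (1 rows):
cities.code | cities.city | cities.owner
Z1 | NY | eve

== RESULT ==
cities.code | cities.city | cities.owner
Z1 | NY | eve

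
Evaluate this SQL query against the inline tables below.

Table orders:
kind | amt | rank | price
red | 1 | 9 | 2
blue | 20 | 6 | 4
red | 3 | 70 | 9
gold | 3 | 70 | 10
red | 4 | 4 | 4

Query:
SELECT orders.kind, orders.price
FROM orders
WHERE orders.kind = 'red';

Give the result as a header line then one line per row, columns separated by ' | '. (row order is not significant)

After WHERE (3 rows):
orders.kind | orders.amt | orders.rank | orders.price
red | 1 | 9 | 2
red | 3 | 70 | 9
red | 4 | 4 | 4
After SELECT (3 rows):
orders.kind | orders.price
red | 2
red | 9
red | 4

== RESULT ==
orders.kind | orders.price
red | 2
red | 9
red | 4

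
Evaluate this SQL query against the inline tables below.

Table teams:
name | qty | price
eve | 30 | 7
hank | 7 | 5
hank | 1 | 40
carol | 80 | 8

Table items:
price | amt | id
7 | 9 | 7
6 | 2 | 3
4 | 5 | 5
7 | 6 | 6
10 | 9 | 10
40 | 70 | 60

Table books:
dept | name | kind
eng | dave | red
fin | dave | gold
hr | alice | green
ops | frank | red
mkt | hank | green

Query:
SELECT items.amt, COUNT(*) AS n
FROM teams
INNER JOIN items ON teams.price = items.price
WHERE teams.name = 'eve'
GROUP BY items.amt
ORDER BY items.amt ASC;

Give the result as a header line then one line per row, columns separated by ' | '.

== RESULT ==
items.amt | n
6 | 1
9 | 1

Derivation:
After JOIN items (3 rows):
teams.name | teams.qty | teams.price | items.price | items.amt | items.id
eve | 30 | 7 | 7 | 9 | 7
eve | 30 | 7 | 7 | 6 | 6
hank | 1 | 40 | 40 | 70 | 60
After WHERE (2 rows):
teams.name | teams.qty | teams.price | items.price | items.amt | items.id
eve | 30 | 7 | 7 | 9 | 7
eve | 30 | 7 | 7 | 6 | 6
After GROUP BY (2 rows):
items.amt | n
9 | 1
6 | 1
After ORDER BY (2 rows):
items.amt | n
6 | 1
9 | 1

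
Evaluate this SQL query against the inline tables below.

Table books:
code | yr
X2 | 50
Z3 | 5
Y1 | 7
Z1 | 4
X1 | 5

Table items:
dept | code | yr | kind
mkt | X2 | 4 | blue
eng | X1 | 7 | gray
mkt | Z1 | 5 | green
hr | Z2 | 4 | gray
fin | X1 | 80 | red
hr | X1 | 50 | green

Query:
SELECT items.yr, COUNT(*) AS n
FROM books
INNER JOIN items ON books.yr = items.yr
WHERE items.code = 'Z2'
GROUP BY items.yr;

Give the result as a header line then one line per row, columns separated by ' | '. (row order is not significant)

After JOIN items (6 rows):
books.code | books.yr | items.dept | items.code | items.yr | items.kind
X2 | 50 | hr | X1 | 50 | green
Z3 | 5 | mkt | Z1 | 5 | green
Y1 | 7 | eng | X1 | 7 | gray
Z1 | 4 | mkt | X2 | 4 | blue
Z1 | 4 | hr | Z2 | 4 | gray
X1 | 5 | mkt | Z1 | 5 | green
After WHERE (1 rows):
books.code | books.yr | items.dept | items.code | items.yr | items.kind
Z1 | 4 | hr | Z2 | 4 | gray
After GROUP BY (1 rows):
items.yr | n
4 | 1

== RESULT ==
items.yr | n
4 | 1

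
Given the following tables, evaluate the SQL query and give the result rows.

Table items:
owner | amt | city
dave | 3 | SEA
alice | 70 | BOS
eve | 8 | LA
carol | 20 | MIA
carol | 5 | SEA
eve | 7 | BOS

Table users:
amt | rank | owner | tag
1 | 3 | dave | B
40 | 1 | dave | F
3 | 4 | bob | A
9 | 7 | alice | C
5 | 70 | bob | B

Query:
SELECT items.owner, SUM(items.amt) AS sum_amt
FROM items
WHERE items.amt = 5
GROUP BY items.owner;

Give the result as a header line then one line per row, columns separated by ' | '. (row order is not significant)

After WHERE (1 rows):
items.owner | items.amt | items.city
carol | 5 | SEA
After GROUP BY (1 rows):
items.owner | sum_amt
carol | 5

== RESULT ==
items.owner | sum_amt
carol | 5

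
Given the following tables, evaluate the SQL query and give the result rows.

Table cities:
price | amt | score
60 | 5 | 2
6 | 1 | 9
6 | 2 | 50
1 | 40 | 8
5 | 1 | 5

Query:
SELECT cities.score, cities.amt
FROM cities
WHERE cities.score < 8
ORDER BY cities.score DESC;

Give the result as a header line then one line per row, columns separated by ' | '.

After WHERE (2 rows):
cities.price | cities.amt | cities.score
60 | 5 | 2
5 | 1 | 5
After SELECT (2 rows):
cities.score | cities.amt
2 | 5
5 | 1
After ORDER BY (2 rows):
cities.score | cities.amt
5 | 1
2 | 5

== RESULT ==
cities.score | cities.amt
5 | 1
2 | 5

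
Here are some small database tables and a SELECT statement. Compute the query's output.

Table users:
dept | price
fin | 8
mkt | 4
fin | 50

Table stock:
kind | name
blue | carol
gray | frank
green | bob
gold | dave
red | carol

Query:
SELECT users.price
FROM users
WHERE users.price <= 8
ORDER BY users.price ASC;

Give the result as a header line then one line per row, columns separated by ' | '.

After WHERE (2 rows):
users.dept | users.price
fin | 8
mkt | 4
After SELECT (2 rows):
users.price
8
4
After ORDER BY (2 rows):
users.price
4
8

== RESULT ==
users.price
4
8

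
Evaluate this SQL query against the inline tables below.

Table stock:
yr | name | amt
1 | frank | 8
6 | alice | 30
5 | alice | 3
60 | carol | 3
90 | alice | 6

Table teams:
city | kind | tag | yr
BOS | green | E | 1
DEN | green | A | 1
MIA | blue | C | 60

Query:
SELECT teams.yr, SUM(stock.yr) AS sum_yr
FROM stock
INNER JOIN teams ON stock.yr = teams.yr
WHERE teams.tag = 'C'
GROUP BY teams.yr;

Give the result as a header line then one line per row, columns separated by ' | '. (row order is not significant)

After JOIN teams (3 rows):
stock.yr | stock.name | stock.amt | teams.city | teams.kind | teams.tag | teams.yr
1 | frank | 8 | BOS | green | E | 1
1 | frank | 8 | DEN | green | A | 1
60 | carol | 3 | MIA | blue | C | 60
After WHERE (1 rows):
stock.yr | stock.name | stock.amt | teams.city | teams.kind | teams.tag | teams.yr
60 | carol | 3 | MIA | blue | C | 60
After GROUP BY (1 rows):
teams.yr | sum_yr
60 | 60

== RESULT ==
teams.yr | sum_yr
60 | 60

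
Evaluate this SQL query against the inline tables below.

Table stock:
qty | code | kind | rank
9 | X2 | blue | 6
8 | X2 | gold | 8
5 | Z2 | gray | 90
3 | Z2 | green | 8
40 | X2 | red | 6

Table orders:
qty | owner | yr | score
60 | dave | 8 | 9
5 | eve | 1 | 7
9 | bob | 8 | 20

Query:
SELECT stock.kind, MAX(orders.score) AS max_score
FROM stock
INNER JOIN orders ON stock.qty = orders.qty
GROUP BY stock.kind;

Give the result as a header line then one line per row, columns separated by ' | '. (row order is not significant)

After JOIN orders (2 rows):
stock.qty | stock.code | stock.kind | stock.rank | orders.qty | orders.owner | orders.yr | orders.score
9 | X2 | blue | 6 | 9 | bob | 8 | 20
5 | Z2 | gray | 90 | 5 | eve | 1 | 7
After GROUP BY (2 rows):
stock.kind | max_score
blue | 20
gray | 7

== RESULT ==
stock.kind | max_score
blue | 20
gray | 7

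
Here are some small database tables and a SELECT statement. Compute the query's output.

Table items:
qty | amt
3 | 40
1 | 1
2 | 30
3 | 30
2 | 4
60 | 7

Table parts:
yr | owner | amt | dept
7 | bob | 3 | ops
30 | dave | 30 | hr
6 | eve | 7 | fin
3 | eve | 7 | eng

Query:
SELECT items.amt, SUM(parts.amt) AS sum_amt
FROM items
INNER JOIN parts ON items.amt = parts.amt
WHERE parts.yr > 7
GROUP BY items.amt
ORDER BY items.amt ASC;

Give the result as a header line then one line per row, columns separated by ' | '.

After JOIN parts (4 rows):
items.qty | items.amt | parts.yr | parts.owner | parts.amt | parts.dept
2 | 30 | 30 | dave | 30 | hr
3 | 30 | 30 | dave | 30 | hr
60 | 7 | 6 | eve | 7 | fin
60 | 7 | 3 | eve | 7 | eng
After WHERE (2 rows):
items.qty | items.amt | parts.yr | parts.owner | parts.amt | parts.dept
2 | 30 | 30 | dave | 30 | hr
3 | 30 | 30 | dave | 30 | hr
After GROUP BY (1 rows):
items.amt | sum_amt
30 | 60
After ORDER BY (1 rows):
items.amt | sum_amt
30 | 60

== RESULT ==
items.amt | sum_amt
30 | 60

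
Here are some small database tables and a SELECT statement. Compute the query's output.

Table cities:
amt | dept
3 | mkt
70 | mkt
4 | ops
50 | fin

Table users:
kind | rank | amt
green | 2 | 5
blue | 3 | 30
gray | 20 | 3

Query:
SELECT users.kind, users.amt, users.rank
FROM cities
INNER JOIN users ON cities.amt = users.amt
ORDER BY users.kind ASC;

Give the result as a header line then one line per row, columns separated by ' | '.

After JOIN users (1 rows):
cities.amt | cities.dept | users.kind | users.rank | users.amt
3 | mkt | gray | 20 | 3
After SELECT (1 rows):
users.kind | users.amt | users.rank
gray | 3 | 20
After ORDER BY (1 rows):
users.kind | users.amt | users.rank
gray | 3 | 20

== RESULT ==
users.kind | users.amt | users.rank
gray | 3 | 20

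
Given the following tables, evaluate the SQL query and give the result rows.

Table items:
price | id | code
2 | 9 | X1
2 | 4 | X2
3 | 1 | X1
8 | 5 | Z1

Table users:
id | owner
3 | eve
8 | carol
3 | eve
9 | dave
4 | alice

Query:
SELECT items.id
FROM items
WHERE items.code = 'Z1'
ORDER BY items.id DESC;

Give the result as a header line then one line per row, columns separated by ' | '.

== RESULT ==
items.id
5

Derivation:
After WHERE (1 rows):
items.price | items.id | items.code
8 | 5 | Z1
After SELECT (1 rows):
items.id
5
After ORDER BY (1 rows):
items.id
5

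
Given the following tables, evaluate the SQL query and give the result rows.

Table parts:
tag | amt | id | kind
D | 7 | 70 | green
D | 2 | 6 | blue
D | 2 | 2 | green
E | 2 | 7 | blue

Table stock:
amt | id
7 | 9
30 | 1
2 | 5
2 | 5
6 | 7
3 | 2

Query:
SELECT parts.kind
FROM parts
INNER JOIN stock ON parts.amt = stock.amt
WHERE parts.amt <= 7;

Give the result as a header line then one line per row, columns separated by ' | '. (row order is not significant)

== RESULT ==
parts.kind
green
blue
blue
green
green
blue
blue

Derivation:
After JOIN stock (7 rows):
parts.tag | parts.amt | parts.id | parts.kind | stock.amt | stock.id
D | 7 | 70 | green | 7 | 9
D | 2 | 6 | blue | 2 | 5
D | 2 | 6 | blue | 2 | 5
D | 2 | 2 | green | 2 | 5
D | 2 | 2 | green | 2 | 5
E | 2 | 7 | blue | 2 | 5
E | 2 | 7 | blue | 2 | 5
After WHERE (7 rows):
parts.tag | parts.amt | parts.id | parts.kind | stock.amt | stock.id
D | 7 | 70 | green | 7 | 9
D | 2 | 6 | blue | 2 | 5
D | 2 | 6 | blue | 2 | 5
D | 2 | 2 | green | 2 | 5
D | 2 | 2 | green | 2 | 5
E | 2 | 7 | blue | 2 | 5
E | 2 | 7 | blue | 2 | 5
After SELECT (7 rows):
parts.kind
green
blue
blue
green
green
blue
blue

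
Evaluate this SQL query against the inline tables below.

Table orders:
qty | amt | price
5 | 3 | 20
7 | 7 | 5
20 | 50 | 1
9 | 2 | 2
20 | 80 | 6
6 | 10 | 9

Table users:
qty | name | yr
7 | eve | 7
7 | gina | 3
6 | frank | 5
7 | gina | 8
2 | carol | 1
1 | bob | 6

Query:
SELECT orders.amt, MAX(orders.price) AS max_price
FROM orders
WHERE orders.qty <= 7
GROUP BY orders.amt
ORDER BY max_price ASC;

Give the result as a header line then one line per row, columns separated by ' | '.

== RESULT ==
orders.amt | max_price
7 | 5
10 | 9
3 | 20

Derivation:
After WHERE (3 rows):
orders.qty | orders.amt | orders.price
5 | 3 | 20
7 | 7 | 5
6 | 10 | 9
After GROUP BY (3 rows):
orders.amt | max_price
3 | 20
7 | 5
10 | 9
After ORDER BY (3 rows):
orders.amt | max_price
7 | 5
10 | 9
3 | 20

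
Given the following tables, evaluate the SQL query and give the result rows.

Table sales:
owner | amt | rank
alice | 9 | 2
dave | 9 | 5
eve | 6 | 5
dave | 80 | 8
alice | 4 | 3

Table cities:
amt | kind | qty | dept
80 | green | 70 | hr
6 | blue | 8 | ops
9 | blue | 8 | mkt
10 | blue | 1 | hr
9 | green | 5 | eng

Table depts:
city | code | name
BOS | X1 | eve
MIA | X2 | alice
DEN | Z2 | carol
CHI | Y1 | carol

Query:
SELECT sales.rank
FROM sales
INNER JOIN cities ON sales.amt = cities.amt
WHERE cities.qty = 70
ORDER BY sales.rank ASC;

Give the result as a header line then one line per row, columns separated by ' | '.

== RESULT ==
sales.rank
8

Derivation:
After JOIN cities (6 rows):
sales.owner | sales.amt | sales.rank | cities.amt | cities.kind | cities.qty | cities.dept
alice | 9 | 2 | 9 | blue | 8 | mkt
alice | 9 | 2 | 9 | green | 5 | eng
dave | 9 | 5 | 9 | blue | 8 | mkt
dave | 9 | 5 | 9 | green | 5 | eng
eve | 6 | 5 | 6 | blue | 8 | ops
dave | 80 | 8 | 80 | green | 70 | hr
After WHERE (1 rows):
sales.owner | sales.amt | sales.rank | cities.amt | cities.kind | cities.qty | cities.dept
dave | 80 | 8 | 80 | green | 70 | hr
After SELECT (1 rows):
sales.rank
8
After ORDER BY (1 rows):
sales.rank
8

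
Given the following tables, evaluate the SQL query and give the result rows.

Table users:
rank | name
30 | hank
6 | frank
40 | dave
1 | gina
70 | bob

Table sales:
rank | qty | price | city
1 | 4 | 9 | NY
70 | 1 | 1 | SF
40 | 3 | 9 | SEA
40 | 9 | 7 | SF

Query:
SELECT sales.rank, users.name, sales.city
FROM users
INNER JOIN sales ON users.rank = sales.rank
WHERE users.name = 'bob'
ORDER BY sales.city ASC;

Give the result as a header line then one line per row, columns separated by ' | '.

After JOIN sales (4 rows):
users.rank | users.name | sales.rank | sales.qty | sales.price | sales.city
40 | dave | 40 | 3 | 9 | SEA
40 | dave | 40 | 9 | 7 | SF
1 | gina | 1 | 4 | 9 | NY
70 | bob | 70 | 1 | 1 | SF
After WHERE (1 rows):
users.rank | users.name | sales.rank | sales.qty | sales.price | sales.city
70 | bob | 70 | 1 | 1 | SF
After SELECT (1 rows):
sales.rank | users.name | sales.city
70 | bob | SF
After ORDER BY (1 rows):
sales.rank | users.name | sales.city
70 | bob | SF

== RESULT ==
sales.rank | users.name | sales.city
70 | bob | SF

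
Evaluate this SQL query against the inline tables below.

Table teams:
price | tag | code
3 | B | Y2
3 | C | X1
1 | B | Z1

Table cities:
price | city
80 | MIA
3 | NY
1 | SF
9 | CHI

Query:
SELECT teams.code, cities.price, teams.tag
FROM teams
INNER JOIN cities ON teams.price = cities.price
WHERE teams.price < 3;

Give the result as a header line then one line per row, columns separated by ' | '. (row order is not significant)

After JOIN cities (3 rows):
teams.price | teams.tag | teams.code | cities.price | cities.city
3 | B | Y2 | 3 | NY
3 | C | X1 | 3 | NY
1 | B | Z1 | 1 | SF
After WHERE (1 rows):
teams.price | teams.tag | teams.code | cities.price | cities.city
1 | B | Z1 | 1 | SF
After SELECT (1 rows):
teams.code | cities.price | teams.tag
Z1 | 1 | B

== RESULT ==
teams.code | cities.price | teams.tag
Z1 | 1 | B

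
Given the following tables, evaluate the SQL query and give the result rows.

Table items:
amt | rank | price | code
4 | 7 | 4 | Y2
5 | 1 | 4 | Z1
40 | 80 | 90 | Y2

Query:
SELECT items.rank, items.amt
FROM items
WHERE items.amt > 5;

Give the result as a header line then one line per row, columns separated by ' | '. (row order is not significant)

== RESULT ==
items.rank | items.amt
80 | 40

Derivation:
After WHERE (1 rows):
items.amt | items.rank | items.price | items.code
40 | 80 | 90 | Y2
After SELECT (1 rows):
items.rank | items.amt
80 | 40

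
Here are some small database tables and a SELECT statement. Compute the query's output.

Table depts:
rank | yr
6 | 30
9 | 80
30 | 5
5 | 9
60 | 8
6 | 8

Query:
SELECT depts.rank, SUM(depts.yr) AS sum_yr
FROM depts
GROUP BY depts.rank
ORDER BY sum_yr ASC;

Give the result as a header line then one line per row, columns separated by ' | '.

After GROUP BY (5 rows):
depts.rank | sum_yr
6 | 38
9 | 80
30 | 5
5 | 9
60 | 8
After ORDER BY (5 rows):
depts.rank | sum_yr
30 | 5
60 | 8
5 | 9
6 | 38
9 | 80

== RESULT ==
depts.rank | sum_yr
30 | 5
60 | 8
5 | 9
6 | 38
9 | 80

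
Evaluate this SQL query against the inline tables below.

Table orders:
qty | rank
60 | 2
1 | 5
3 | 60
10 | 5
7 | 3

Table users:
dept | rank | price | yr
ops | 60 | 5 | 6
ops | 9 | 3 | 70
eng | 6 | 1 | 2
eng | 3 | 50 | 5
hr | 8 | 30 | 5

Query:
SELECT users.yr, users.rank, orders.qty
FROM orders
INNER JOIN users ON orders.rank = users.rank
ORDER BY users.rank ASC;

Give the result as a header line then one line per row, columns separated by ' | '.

After JOIN users (2 rows):
orders.qty | orders.rank | users.dept | users.rank | users.price | users.yr
3 | 60 | ops | 60 | 5 | 6
7 | 3 | eng | 3 | 50 | 5
After SELECT (2 rows):
users.yr | users.rank | orders.qty
6 | 60 | 3
5 | 3 | 7
After ORDER BY (2 rows):
users.yr | users.rank | orders.qty
5 | 3 | 7
6 | 60 | 3

== RESULT ==
users.yr | users.rank | orders.qty
5 | 3 | 7
6 | 60 | 3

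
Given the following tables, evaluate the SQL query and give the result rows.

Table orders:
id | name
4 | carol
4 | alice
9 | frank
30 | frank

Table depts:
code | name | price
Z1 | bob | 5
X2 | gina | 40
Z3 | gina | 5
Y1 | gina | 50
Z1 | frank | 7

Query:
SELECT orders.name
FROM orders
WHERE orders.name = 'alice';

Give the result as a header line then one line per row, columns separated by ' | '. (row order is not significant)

After WHERE (1 rows):
orders.id | orders.name
4 | alice
After SELECT (1 rows):
orders.name
alice

== RESULT ==
orders.name
alice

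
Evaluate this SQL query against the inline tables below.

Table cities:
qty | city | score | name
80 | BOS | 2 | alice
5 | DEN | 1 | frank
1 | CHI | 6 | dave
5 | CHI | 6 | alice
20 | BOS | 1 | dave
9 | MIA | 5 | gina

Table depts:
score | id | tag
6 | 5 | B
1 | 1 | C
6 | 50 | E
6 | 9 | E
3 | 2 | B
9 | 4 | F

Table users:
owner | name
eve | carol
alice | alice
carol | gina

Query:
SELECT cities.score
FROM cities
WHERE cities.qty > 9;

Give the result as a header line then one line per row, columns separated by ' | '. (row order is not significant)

After WHERE (2 rows):
cities.qty | cities.city | cities.score | cities.name
80 | BOS | 2 | alice
20 | BOS | 1 | dave
After SELECT (2 rows):
cities.score
2
1

== RESULT ==
cities.score
2
1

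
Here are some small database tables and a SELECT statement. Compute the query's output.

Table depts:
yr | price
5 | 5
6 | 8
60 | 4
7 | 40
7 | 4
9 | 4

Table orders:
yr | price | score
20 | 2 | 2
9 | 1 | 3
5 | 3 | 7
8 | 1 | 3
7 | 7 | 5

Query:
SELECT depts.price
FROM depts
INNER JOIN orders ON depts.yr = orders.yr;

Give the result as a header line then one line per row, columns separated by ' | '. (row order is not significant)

== RESULT ==
depts.price
5
40
4
4

Derivation:
After JOIN orders (4 rows):
depts.yr | depts.price | orders.yr | orders.price | orders.score
5 | 5 | 5 | 3 | 7
7 | 40 | 7 | 7 | 5
7 | 4 | 7 | 7 | 5
9 | 4 | 9 | 1 | 3
After SELECT (4 rows):
depts.price
5
40
4
4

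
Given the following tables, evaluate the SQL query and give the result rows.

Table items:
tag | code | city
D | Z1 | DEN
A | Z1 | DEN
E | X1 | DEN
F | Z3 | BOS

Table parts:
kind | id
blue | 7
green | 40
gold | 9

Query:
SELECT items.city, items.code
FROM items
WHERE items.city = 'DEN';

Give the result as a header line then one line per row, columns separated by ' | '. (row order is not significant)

After WHERE (3 rows):
items.tag | items.code | items.city
D | Z1 | DEN
A | Z1 | DEN
E | X1 | DEN
After SELECT (3 rows):
items.city | items.code
DEN | Z1
DEN | Z1
DEN | X1

== RESULT ==
items.city | items.code
DEN | Z1
DEN | Z1
DEN | X1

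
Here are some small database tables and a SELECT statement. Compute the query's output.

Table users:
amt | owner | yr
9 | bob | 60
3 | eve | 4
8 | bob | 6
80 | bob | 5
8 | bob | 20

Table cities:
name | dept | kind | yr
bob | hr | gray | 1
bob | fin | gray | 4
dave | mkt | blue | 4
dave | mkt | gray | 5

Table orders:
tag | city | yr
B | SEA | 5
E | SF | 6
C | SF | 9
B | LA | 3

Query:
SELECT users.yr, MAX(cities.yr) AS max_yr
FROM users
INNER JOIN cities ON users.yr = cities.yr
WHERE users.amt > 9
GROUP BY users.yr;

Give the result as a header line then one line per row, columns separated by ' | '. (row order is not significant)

After JOIN cities (3 rows):
users.amt | users.owner | users.yr | cities.name | cities.dept | cities.kind | cities.yr
3 | eve | 4 | bob | fin | gray | 4
3 | eve | 4 | dave | mkt | blue | 4
80 | bob | 5 | dave | mkt | gray | 5
After WHERE (1 rows):
users.amt | users.owner | users.yr | cities.name | cities.dept | cities.kind | cities.yr
80 | bob | 5 | dave | mkt | gray | 5
After GROUP BY (1 rows):
users.yr | max_yr
5 | 5

== RESULT ==
users.yr | max_yr
5 | 5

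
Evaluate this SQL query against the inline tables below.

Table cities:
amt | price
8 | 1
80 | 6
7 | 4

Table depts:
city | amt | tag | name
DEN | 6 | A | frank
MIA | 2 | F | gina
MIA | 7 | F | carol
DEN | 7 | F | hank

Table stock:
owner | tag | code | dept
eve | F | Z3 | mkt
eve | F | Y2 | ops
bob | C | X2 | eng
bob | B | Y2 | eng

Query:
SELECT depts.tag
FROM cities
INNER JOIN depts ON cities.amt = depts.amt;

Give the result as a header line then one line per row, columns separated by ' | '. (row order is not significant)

After JOIN depts (2 rows):
cities.amt | cities.price | depts.city | depts.amt | depts.tag | depts.name
7 | 4 | MIA | 7 | F | carol
7 | 4 | DEN | 7 | F | hank
After SELECT (2 rows):
depts.tag
F
F

== RESULT ==
depts.tag
F
F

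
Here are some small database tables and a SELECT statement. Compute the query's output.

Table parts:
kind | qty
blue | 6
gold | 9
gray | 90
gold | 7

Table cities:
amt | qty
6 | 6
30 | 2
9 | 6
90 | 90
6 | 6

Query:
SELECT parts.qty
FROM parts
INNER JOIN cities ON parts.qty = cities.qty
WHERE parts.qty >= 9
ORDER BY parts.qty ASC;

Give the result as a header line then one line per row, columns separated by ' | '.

After JOIN cities (4 rows):
parts.kind | parts.qty | cities.amt | cities.qty
blue | 6 | 6 | 6
blue | 6 | 9 | 6
blue | 6 | 6 | 6
gray | 90 | 90 | 90
After WHERE (1 rows):
parts.kind | parts.qty | cities.amt | cities.qty
gray | 90 | 90 | 90
After SELECT (1 rows):
parts.qty
90
After ORDER BY (1 rows):
parts.qty
90

== RESULT ==
parts.qty
90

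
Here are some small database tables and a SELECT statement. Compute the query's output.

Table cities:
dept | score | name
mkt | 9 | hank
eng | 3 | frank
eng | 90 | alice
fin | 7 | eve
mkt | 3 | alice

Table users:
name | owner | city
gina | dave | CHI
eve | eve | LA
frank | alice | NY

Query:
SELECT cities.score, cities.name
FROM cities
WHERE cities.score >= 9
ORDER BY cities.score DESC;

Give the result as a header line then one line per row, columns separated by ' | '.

== RESULT ==
cities.score | cities.name
90 | alice
9 | hank

Derivation:
After WHERE (2 rows):
cities.dept | cities.score | cities.name
mkt | 9 | hank
eng | 90 | alice
After SELECT (2 rows):
cities.score | cities.name
9 | hank
90 | alice
After ORDER BY (2 rows):
cities.score | cities.name
90 | alice
9 | hank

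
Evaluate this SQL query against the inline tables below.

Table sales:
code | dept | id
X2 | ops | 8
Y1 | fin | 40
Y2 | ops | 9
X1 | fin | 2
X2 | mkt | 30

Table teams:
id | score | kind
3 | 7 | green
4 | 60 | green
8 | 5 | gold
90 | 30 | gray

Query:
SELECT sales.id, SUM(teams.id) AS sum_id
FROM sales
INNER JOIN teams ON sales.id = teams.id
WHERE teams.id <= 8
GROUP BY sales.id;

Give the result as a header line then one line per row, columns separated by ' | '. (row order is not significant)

After JOIN teams (1 rows):
sales.code | sales.dept | sales.id | teams.id | teams.score | teams.kind
X2 | ops | 8 | 8 | 5 | gold
After WHERE (1 rows):
sales.code | sales.dept | sales.id | teams.id | teams.score | teams.kind
X2 | ops | 8 | 8 | 5 | gold
After GROUP BY (1 rows):
sales.id | sum_id
8 | 8

== RESULT ==
sales.id | sum_id
8 | 8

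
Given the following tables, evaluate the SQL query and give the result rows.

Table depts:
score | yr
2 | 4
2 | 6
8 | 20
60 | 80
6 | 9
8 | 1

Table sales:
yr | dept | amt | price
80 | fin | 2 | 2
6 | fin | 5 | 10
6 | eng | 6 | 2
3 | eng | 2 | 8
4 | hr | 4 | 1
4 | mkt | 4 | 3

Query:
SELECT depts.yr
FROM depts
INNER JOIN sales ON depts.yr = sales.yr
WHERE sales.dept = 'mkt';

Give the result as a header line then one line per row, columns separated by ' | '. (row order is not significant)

After JOIN sales (5 rows):
depts.score | depts.yr | sales.yr | sales.dept | sales.amt | sales.price
2 | 4 | 4 | hr | 4 | 1
2 | 4 | 4 | mkt | 4 | 3
2 | 6 | 6 | fin | 5 | 10
2 | 6 | 6 | eng | 6 | 2
60 | 80 | 80 | fin | 2 | 2
After WHERE (1 rows):
depts.score | depts.yr | sales.yr | sales.dept | sales.amt | sales.price
2 | 4 | 4 | mkt | 4 | 3
After SELECT (1 rows):
depts.yr
4

== RESULT ==
depts.yr
4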